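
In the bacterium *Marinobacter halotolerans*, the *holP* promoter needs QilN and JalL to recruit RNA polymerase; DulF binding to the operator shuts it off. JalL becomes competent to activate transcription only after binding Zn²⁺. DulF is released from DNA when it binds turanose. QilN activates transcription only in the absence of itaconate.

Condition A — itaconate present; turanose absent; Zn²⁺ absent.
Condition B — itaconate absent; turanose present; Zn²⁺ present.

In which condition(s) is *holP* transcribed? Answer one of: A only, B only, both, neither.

B only

Condition A:
Itaconate is present, so QilN is inactive.
Turanose is absent, so DulF is active.
Zn²⁺ is absent, so JalL is inactive.
With repressor DulF bound, *holP* is not transcribed.
→ *holP* is OFF in A.
Condition B:
Itaconate is absent, so QilN is active.
Turanose is present, so DulF is inactive.
Zn²⁺ is present, so JalL is active.
No repressor is bound and QilN and JalL are active, so *holP* is transcribed.
→ *holP* is ON in B.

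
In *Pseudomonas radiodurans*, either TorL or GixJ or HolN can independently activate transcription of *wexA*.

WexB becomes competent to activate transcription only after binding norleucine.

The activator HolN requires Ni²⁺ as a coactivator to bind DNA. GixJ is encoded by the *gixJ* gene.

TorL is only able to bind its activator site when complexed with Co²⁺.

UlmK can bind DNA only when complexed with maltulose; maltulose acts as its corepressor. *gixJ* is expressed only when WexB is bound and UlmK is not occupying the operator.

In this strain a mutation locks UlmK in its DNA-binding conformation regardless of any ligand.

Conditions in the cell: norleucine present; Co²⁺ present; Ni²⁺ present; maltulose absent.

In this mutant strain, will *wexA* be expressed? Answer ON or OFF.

ON

Co²⁺ is present, so TorL is active.
UlmK is constitutively active in this strain.
Norleucine is present, so WexB is active.
With repressor UlmK bound, *gixJ* is not transcribed.
So GixJ is not produced.
Ni²⁺ is present, so HolN is active.
Activator TorL is present, so *wexA* is transcribed.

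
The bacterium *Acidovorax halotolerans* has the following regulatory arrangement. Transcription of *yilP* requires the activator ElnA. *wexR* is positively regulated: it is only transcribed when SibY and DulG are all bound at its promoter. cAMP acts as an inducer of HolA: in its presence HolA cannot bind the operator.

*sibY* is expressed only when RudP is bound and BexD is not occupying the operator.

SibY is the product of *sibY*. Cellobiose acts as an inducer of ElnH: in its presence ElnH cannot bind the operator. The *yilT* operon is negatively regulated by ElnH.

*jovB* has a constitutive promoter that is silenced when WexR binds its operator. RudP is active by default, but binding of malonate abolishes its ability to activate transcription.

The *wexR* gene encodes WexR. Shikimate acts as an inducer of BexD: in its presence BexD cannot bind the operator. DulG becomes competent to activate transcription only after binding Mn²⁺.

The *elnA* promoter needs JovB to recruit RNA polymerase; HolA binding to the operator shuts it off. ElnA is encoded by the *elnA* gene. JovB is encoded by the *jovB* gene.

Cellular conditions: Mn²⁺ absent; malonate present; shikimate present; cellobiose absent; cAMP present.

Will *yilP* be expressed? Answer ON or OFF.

ON

Malonate is present, so RudP is inactive.
Shikimate is present, so BexD is inactive.
Required activator RudP is absent, so *sibY* is not transcribed.
So SibY is not produced.
Mn²⁺ is absent, so DulG is inactive.
Required activator SibY is absent, so *wexR* is not transcribed.
So WexR is not produced.
With no repressor bound, *jovB* is transcribed.
So JovB is produced and active.
cAMP is present, so HolA is inactive.
No repressor is bound and JovB is active, so *elnA* is transcribed.
So ElnA is produced and active.
No repressor is bound and ElnA is active, so *yilP* is transcribed.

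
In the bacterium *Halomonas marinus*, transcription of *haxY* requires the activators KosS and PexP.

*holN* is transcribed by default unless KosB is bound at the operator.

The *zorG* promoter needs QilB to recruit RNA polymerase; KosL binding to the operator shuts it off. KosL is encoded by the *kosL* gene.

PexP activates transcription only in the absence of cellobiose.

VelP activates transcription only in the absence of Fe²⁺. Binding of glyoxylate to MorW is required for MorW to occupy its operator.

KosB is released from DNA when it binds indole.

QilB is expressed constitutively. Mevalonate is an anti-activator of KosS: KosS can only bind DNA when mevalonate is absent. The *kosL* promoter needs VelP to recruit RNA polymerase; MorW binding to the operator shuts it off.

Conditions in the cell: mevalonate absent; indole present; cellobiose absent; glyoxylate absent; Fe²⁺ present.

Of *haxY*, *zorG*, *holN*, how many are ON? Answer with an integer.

3

Mevalonate is absent, so KosS is active.
Cellobiose is absent, so PexP is active.
No repressor is bound and KosS and PexP are active, so *haxY* is transcribed.
→ *haxY* is ON.
QilB is produced constitutively and is active.
Glyoxylate is absent, so MorW is inactive.
Fe²⁺ is present, so VelP is inactive.
Required activator VelP is absent, so *kosL* is not transcribed.
So KosL is not produced.
No repressor is bound and QilB is active, so *zorG* is transcribed.
→ *zorG* is ON.
Indole is present, so KosB is inactive.
With no repressor bound, *holN* is transcribed.
→ *holN* is ON.
3 of the 3 genes are transcribed.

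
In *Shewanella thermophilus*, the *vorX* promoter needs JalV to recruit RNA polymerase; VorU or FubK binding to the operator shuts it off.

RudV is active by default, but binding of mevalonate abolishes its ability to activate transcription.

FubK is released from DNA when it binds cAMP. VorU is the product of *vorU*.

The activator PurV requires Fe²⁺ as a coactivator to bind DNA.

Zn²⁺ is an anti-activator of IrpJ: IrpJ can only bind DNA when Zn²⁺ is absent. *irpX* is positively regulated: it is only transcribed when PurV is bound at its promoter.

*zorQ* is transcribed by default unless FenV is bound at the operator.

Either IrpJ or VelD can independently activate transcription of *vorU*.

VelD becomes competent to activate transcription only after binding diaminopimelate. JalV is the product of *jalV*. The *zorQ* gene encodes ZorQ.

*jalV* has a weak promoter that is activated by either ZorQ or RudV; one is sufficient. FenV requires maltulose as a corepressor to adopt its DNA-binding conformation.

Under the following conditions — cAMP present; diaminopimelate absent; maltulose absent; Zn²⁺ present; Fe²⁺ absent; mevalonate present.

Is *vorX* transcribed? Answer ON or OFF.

ON

Zn²⁺ is present, so IrpJ is inactive.
Diaminopimelate is absent, so VelD is inactive.
No activator is available at the *vorU* promoter, so *vorU* is not transcribed.
So VorU is not produced.
Maltulose is absent, so FenV is inactive.
With no repressor bound, *zorQ* is transcribed.
So ZorQ is produced and active.
Mevalonate is present, so RudV is inactive.
Activator ZorQ is present, so *jalV* is transcribed.
So JalV is produced and active.
cAMP is present, so FubK is inactive.
No repressor is bound and JalV is active, so *vorX* is transcribed.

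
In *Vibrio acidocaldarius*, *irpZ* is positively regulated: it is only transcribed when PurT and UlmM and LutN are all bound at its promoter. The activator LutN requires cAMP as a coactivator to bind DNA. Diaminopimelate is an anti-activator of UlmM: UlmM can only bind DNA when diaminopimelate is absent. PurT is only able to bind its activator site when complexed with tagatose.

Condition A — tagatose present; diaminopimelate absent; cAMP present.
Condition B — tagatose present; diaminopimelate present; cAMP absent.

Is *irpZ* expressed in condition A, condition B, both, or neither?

Condition A:
Tagatose is present, so PurT is active.
Diaminopimelate is absent, so UlmM is active.
cAMP is present, so LutN is active.
No repressor is bound and PurT and UlmM and LutN are active, so *irpZ* is transcribed.
→ *irpZ* is ON in A.
Condition B:
Tagatose is present, so PurT is active.
Diaminopimelate is present, so UlmM is inactive.
cAMP is absent, so LutN is inactive.
Required activator UlmM is absent, so *irpZ* is not transcribed.
→ *irpZ* is OFF in B.

A only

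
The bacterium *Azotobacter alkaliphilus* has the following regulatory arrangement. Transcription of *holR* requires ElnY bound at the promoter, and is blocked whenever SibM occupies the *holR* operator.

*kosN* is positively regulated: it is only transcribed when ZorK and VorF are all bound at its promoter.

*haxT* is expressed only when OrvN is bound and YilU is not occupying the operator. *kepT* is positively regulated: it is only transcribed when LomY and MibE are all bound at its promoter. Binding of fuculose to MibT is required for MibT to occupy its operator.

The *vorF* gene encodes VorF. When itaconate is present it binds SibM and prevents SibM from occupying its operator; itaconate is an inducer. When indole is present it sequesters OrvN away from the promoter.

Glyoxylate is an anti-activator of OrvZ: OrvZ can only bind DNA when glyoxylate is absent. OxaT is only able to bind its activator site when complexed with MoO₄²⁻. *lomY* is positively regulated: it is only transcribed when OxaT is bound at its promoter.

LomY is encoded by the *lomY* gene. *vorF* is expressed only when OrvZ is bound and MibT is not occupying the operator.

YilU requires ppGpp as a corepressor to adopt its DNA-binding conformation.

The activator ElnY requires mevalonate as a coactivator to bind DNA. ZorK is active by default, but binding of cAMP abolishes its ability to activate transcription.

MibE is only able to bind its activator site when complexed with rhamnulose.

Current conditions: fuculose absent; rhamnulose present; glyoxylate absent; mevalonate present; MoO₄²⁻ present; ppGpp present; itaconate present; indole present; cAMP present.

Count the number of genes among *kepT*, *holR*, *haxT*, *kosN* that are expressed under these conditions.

MoO₄²⁻ is present, so OxaT is active.
No repressor is bound and OxaT is active, so *lomY* is transcribed.
So LomY is produced and active.
Rhamnulose is present, so MibE is active.
No repressor is bound and LomY and MibE are active, so *kepT* is transcribed.
→ *kepT* is ON.
Itaconate is present, so SibM is inactive.
Mevalonate is present, so ElnY is active.
No repressor is bound and ElnY is active, so *holR* is transcribed.
→ *holR* is ON.
Indole is present, so OrvN is inactive.
ppGpp is present, so YilU is active.
With repressor YilU bound, *haxT* is not transcribed.
→ *haxT* is OFF.
cAMP is present, so ZorK is inactive.
Fuculose is absent, so MibT is inactive.
Glyoxylate is absent, so OrvZ is active.
No repressor is bound and OrvZ is active, so *vorF* is transcribed.
So VorF is produced and active.
Required activator ZorK is absent, so *kosN* is not transcribed.
→ *kosN* is OFF.
2 of the 4 genes are transcribed.

2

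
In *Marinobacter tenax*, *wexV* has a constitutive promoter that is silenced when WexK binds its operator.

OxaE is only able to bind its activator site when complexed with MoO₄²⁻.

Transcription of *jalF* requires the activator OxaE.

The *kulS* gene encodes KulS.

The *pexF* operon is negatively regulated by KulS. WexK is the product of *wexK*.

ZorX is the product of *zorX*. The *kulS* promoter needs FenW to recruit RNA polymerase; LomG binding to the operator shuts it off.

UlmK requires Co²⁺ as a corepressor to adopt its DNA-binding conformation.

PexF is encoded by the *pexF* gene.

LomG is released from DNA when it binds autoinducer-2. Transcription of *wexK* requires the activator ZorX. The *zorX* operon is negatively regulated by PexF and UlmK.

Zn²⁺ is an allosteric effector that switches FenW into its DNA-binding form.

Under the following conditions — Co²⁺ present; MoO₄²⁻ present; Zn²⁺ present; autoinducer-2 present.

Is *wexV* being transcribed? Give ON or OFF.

ON

Zn²⁺ is present, so FenW is active.
Autoinducer-2 is present, so LomG is inactive.
No repressor is bound and FenW is active, so *kulS* is transcribed.
So KulS is produced and active.
With repressor KulS bound, *pexF* is not transcribed.
So PexF is not produced.
Co²⁺ is present, so UlmK is active.
With repressor UlmK bound, *zorX* is not transcribed.
So ZorX is not produced.
Required activator ZorX is absent, so *wexK* is not transcribed.
So WexK is not produced.
With no repressor bound, *wexV* is transcribed.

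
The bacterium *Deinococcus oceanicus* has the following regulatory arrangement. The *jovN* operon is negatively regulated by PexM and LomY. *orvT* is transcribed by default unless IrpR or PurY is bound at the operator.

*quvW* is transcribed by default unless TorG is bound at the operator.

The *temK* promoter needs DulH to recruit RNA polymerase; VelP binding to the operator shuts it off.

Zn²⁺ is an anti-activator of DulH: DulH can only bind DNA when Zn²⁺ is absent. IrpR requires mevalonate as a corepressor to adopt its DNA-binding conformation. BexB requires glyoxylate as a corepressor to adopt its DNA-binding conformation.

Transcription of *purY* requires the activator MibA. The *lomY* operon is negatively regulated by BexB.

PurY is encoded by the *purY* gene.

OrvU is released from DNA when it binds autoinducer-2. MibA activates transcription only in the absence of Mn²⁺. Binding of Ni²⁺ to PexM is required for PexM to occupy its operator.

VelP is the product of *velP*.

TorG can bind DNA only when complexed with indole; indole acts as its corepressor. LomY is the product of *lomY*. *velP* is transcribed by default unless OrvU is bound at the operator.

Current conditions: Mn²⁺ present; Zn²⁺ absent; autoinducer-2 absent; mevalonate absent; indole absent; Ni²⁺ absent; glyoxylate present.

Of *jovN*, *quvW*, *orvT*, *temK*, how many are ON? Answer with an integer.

Ni²⁺ is absent, so PexM is inactive.
Glyoxylate is present, so BexB is active.
With repressor BexB bound, *lomY* is not transcribed.
So LomY is not produced.
With no repressor bound, *jovN* is transcribed.
→ *jovN* is ON.
Indole is absent, so TorG is inactive.
With no repressor bound, *quvW* is transcribed.
→ *quvW* is ON.
Mevalonate is absent, so IrpR is inactive.
Mn²⁺ is present, so MibA is inactive.
Required activator MibA is absent, so *purY* is not transcribed.
So PurY is not produced.
With no repressor bound, *orvT* is transcribed.
→ *orvT* is ON.
Autoinducer-2 is absent, so OrvU is active.
With repressor OrvU bound, *velP* is not transcribed.
So VelP is not produced.
Zn²⁺ is absent, so DulH is active.
No repressor is bound and DulH is active, so *temK* is transcribed.
→ *temK* is ON.
4 of the 4 genes are transcribed.

4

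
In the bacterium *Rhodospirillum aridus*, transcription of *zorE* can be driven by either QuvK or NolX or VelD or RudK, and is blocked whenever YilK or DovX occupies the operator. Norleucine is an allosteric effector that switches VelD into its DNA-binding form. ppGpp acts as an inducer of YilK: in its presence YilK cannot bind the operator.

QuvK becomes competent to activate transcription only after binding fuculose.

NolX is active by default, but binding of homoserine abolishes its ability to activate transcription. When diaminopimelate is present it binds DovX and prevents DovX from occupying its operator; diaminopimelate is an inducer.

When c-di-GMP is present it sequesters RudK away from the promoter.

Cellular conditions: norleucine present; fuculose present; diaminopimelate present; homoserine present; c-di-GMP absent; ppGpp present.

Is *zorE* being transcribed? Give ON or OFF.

ON

ppGpp is present, so YilK is inactive.
Fuculose is present, so QuvK is active.
Homoserine is present, so NolX is inactive.
Norleucine is present, so VelD is active.
c-di-GMP is absent, so RudK is active.
Diaminopimelate is present, so DovX is inactive.
Activator QuvK is present, so *zorE* is transcribed.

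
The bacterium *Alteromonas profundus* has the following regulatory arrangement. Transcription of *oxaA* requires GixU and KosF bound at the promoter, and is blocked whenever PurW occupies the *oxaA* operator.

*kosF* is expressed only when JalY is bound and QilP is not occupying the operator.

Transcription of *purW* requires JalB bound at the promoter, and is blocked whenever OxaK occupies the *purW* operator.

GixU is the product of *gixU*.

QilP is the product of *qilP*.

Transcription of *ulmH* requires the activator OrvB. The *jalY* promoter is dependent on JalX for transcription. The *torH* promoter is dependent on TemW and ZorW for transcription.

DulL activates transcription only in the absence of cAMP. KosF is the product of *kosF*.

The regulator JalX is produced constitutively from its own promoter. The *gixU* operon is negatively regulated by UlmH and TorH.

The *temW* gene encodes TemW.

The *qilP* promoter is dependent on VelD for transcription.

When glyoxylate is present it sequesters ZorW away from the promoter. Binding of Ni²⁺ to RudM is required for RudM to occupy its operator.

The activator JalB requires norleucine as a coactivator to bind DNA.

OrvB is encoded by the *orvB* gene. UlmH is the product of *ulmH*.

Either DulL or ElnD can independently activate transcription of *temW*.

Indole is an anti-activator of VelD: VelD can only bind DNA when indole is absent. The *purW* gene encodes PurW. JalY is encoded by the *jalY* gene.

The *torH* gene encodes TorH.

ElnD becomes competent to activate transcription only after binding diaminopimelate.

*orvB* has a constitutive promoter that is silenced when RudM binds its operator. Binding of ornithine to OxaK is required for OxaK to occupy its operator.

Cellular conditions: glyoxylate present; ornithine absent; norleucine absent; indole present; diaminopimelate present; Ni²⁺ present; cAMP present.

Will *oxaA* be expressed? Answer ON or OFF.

Norleucine is absent, so JalB is inactive.
Ornithine is absent, so OxaK is inactive.
Required activator JalB is absent, so *purW* is not transcribed.
So PurW is not produced.
Ni²⁺ is present, so RudM is active.
With repressor RudM bound, *orvB* is not transcribed.
So OrvB is not produced.
Required activator OrvB is absent, so *ulmH* is not transcribed.
So UlmH is not produced.
cAMP is present, so DulL is inactive.
Diaminopimelate is present, so ElnD is active.
Activator ElnD is present, so *temW* is transcribed.
So TemW is produced and active.
Glyoxylate is present, so ZorW is inactive.
Required activator ZorW is absent, so *torH* is not transcribed.
So TorH is not produced.
With no repressor bound, *gixU* is transcribed.
So GixU is produced and active.
JalX is produced constitutively and is active.
No repressor is bound and JalX is active, so *jalY* is transcribed.
So JalY is produced and active.
Indole is present, so VelD is inactive.
Required activator VelD is absent, so *qilP* is not transcribed.
So QilP is not produced.
No repressor is bound and JalY is active, so *kosF* is transcribed.
So KosF is produced and active.
No repressor is bound and GixU and KosF are active, so *oxaA* is transcribed.

ON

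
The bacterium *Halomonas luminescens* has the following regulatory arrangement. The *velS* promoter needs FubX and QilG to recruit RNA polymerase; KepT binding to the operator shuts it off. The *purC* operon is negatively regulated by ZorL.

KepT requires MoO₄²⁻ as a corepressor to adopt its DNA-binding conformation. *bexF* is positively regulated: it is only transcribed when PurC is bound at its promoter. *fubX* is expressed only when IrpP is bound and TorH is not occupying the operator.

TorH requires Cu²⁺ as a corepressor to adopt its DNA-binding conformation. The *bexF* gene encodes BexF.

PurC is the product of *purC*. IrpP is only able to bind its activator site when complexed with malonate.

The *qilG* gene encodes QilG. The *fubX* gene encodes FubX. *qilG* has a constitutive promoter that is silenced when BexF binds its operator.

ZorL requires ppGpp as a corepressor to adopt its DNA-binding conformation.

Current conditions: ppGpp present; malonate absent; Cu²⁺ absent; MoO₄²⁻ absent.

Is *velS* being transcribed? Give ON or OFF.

OFF

Malonate is absent, so IrpP is inactive.
Cu²⁺ is absent, so TorH is inactive.
Required activator IrpP is absent, so *fubX* is not transcribed.
So FubX is not produced.
ppGpp is present, so ZorL is active.
With repressor ZorL bound, *purC* is not transcribed.
So PurC is not produced.
Required activator PurC is absent, so *bexF* is not transcribed.
So BexF is not produced.
With no repressor bound, *qilG* is transcribed.
So QilG is produced and active.
MoO₄²⁻ is absent, so KepT is inactive.
Required activator FubX is absent, so *velS* is not transcribed.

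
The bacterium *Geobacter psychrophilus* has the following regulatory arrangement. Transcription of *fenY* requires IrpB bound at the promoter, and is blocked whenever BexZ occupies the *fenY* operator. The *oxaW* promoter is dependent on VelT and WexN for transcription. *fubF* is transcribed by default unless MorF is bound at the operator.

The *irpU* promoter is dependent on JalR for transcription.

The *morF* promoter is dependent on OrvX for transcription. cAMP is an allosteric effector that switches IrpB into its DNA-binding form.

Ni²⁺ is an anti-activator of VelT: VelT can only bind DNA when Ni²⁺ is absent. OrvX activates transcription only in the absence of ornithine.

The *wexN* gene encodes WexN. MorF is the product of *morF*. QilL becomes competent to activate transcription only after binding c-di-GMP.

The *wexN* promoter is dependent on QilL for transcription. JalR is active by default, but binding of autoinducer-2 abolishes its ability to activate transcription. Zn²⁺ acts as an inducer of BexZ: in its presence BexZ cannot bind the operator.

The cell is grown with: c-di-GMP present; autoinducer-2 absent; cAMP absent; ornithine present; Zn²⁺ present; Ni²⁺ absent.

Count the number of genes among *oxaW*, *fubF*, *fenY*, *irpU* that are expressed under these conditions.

Ni²⁺ is absent, so VelT is active.
c-di-GMP is present, so QilL is active.
No repressor is bound and QilL is active, so *wexN* is transcribed.
So WexN is produced and active.
No repressor is bound and VelT and WexN are active, so *oxaW* is transcribed.
→ *oxaW* is ON.
Ornithine is present, so OrvX is inactive.
Required activator OrvX is absent, so *morF* is not transcribed.
So MorF is not produced.
With no repressor bound, *fubF* is transcribed.
→ *fubF* is ON.
Zn²⁺ is present, so BexZ is inactive.
cAMP is absent, so IrpB is inactive.
Required activator IrpB is absent, so *fenY* is not transcribed.
→ *fenY* is OFF.
Autoinducer-2 is absent, so JalR is active.
No repressor is bound and JalR is active, so *irpU* is transcribed.
→ *irpU* is ON.
3 of the 4 genes are transcribed.

3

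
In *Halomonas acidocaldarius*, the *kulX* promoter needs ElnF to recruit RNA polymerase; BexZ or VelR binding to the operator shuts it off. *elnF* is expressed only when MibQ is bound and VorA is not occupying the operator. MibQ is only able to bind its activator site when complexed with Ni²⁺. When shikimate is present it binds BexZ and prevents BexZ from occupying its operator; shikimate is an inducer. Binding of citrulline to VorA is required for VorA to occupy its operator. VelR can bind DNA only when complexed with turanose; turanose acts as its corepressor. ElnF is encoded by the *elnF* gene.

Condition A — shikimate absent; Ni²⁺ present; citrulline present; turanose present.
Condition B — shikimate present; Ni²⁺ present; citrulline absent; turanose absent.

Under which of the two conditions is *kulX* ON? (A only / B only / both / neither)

Condition A:
Shikimate is absent, so BexZ is active.
Ni²⁺ is present, so MibQ is active.
Citrulline is present, so VorA is active.
With repressor VorA bound, *elnF* is not transcribed.
So ElnF is not produced.
Turanose is present, so VelR is active.
With repressor BexZ bound, *kulX* is not transcribed.
→ *kulX* is OFF in A.
Condition B:
Shikimate is present, so BexZ is inactive.
Ni²⁺ is present, so MibQ is active.
Citrulline is absent, so VorA is inactive.
No repressor is bound and MibQ is active, so *elnF* is transcribed.
So ElnF is produced and active.
Turanose is absent, so VelR is inactive.
No repressor is bound and ElnF is active, so *kulX* is transcribed.
→ *kulX* is ON in B.

B only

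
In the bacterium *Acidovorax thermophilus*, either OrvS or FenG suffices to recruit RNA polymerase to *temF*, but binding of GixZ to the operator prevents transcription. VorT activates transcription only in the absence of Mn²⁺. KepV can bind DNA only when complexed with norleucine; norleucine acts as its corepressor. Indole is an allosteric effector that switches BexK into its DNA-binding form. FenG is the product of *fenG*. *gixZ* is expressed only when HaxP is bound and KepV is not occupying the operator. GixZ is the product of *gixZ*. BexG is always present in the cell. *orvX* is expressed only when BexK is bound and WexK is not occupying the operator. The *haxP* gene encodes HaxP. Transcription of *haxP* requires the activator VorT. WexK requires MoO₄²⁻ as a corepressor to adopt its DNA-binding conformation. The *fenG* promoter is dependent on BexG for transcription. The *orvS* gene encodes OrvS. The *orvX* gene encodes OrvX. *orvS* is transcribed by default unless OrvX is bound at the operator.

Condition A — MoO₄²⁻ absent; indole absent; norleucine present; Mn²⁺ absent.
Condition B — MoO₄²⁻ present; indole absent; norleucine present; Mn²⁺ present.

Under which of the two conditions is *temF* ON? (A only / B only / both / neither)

both

Condition A:
MoO₄²⁻ is absent, so WexK is inactive.
Indole is absent, so BexK is inactive.
Required activator BexK is absent, so *orvX* is not transcribed.
So OrvX is not produced.
With no repressor bound, *orvS* is transcribed.
So OrvS is produced and active.
Norleucine is present, so KepV is active.
Mn²⁺ is absent, so VorT is active.
No repressor is bound and VorT is active, so *haxP* is transcribed.
So HaxP is produced and active.
With repressor KepV bound, *gixZ* is not transcribed.
So GixZ is not produced.
BexG is produced constitutively and is active.
No repressor is bound and BexG is active, so *fenG* is transcribed.
So FenG is produced and active.
Activator OrvS is present, so *temF* is transcribed.
→ *temF* is ON in A.
Condition B:
MoO₄²⁻ is present, so WexK is active.
Indole is absent, so BexK is inactive.
With repressor WexK bound, *orvX* is not transcribed.
So OrvX is not produced.
With no repressor bound, *orvS* is transcribed.
So OrvS is produced and active.
Norleucine is present, so KepV is active.
Mn²⁺ is present, so VorT is inactive.
Required activator VorT is absent, so *haxP* is not transcribed.
So HaxP is not produced.
With repressor KepV bound, *gixZ* is not transcribed.
So GixZ is not produced.
BexG is produced constitutively and is active.
No repressor is bound and BexG is active, so *fenG* is transcribed.
So FenG is produced and active.
Activator OrvS is present, so *temF* is transcribed.
→ *temF* is ON in B.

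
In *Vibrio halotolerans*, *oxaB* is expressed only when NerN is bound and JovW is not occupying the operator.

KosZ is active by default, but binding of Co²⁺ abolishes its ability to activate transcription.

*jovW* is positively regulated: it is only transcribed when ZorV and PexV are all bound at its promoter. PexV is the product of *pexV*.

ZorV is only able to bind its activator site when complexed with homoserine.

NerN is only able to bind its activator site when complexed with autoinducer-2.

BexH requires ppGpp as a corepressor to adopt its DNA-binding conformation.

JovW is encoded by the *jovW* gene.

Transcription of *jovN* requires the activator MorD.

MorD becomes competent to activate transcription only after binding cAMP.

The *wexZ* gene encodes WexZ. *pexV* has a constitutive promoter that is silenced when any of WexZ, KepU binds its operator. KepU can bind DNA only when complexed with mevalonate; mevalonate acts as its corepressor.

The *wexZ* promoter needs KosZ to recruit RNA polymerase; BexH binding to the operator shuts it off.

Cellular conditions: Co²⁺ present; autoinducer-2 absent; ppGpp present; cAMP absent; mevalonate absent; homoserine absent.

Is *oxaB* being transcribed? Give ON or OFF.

Homoserine is absent, so ZorV is inactive.
ppGpp is present, so BexH is active.
Co²⁺ is present, so KosZ is inactive.
With repressor BexH bound, *wexZ* is not transcribed.
So WexZ is not produced.
Mevalonate is absent, so KepU is inactive.
With no repressor bound, *pexV* is transcribed.
So PexV is produced and active.
Required activator ZorV is absent, so *jovW* is not transcribed.
So JovW is not produced.
Autoinducer-2 is absent, so NerN is inactive.
Required activator NerN is absent, so *oxaB* is not transcribed.

OFF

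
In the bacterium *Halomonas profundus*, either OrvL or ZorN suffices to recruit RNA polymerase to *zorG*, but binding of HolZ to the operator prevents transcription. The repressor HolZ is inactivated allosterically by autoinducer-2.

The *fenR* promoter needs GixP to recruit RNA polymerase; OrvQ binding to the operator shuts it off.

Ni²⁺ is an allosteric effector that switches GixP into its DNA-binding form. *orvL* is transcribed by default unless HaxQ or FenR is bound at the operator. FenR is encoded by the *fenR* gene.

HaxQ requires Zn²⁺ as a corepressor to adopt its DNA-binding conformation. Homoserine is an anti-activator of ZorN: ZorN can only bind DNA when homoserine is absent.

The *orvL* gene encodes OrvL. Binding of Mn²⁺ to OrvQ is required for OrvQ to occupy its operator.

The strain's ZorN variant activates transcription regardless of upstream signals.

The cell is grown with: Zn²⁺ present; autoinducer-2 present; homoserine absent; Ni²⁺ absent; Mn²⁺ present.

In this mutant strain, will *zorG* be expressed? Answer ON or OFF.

ON

Zn²⁺ is present, so HaxQ is active.
Mn²⁺ is present, so OrvQ is active.
Ni²⁺ is absent, so GixP is inactive.
With repressor OrvQ bound, *fenR* is not transcribed.
So FenR is not produced.
With repressor HaxQ bound, *orvL* is not transcribed.
So OrvL is not produced.
ZorN is constitutively active in this strain.
Autoinducer-2 is present, so HolZ is inactive.
Activator ZorN is present, so *zorG* is transcribed.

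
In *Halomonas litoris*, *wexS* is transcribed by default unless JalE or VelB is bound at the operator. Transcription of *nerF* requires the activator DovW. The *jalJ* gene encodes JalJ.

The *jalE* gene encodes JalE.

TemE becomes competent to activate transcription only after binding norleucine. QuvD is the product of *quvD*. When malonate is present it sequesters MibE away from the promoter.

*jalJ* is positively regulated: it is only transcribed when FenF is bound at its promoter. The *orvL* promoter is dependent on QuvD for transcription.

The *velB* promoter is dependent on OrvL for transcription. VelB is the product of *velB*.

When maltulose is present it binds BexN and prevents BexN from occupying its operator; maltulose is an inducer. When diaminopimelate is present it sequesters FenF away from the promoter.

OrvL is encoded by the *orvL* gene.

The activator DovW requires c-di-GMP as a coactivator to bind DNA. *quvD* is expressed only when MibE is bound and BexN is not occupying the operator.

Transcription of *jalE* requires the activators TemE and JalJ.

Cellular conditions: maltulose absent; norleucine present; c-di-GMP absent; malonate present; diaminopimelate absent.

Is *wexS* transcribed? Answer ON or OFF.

OFF

Norleucine is present, so TemE is active.
Diaminopimelate is absent, so FenF is active.
No repressor is bound and FenF is active, so *jalJ* is transcribed.
So JalJ is produced and active.
No repressor is bound and TemE and JalJ are active, so *jalE* is transcribed.
So JalE is produced and active.
Malonate is present, so MibE is inactive.
Maltulose is absent, so BexN is active.
With repressor BexN bound, *quvD* is not transcribed.
So QuvD is not produced.
Required activator QuvD is absent, so *orvL* is not transcribed.
So OrvL is not produced.
Required activator OrvL is absent, so *velB* is not transcribed.
So VelB is not produced.
With repressor JalE bound, *wexS* is not transcribed.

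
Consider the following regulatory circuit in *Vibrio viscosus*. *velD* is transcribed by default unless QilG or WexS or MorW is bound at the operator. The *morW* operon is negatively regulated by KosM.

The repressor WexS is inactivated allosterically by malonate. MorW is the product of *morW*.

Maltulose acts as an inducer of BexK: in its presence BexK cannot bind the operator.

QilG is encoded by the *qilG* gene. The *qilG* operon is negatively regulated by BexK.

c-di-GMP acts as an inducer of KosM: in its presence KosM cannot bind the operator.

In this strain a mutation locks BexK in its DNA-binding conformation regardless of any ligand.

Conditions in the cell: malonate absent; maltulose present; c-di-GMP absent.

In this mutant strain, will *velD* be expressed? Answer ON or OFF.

BexK is constitutively active in this strain.
With repressor BexK bound, *qilG* is not transcribed.
So QilG is not produced.
Malonate is absent, so WexS is active.
c-di-GMP is absent, so KosM is active.
With repressor KosM bound, *morW* is not transcribed.
So MorW is not produced.
With repressor WexS bound, *velD* is not transcribed.

OFF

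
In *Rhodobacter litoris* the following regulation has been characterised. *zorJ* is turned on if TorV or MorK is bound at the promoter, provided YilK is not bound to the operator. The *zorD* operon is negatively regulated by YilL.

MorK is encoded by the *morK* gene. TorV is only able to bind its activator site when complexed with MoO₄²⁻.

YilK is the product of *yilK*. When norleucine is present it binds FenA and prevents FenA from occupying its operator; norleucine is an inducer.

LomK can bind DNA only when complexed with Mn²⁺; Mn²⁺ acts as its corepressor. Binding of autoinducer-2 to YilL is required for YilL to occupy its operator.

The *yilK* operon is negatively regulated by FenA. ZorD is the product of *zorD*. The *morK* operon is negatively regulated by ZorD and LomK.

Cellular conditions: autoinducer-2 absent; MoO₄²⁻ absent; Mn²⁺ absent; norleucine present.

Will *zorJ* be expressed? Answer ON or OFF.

MoO₄²⁻ is absent, so TorV is inactive.
Autoinducer-2 is absent, so YilL is inactive.
With no repressor bound, *zorD* is transcribed.
So ZorD is produced and active.
Mn²⁺ is absent, so LomK is inactive.
With repressor ZorD bound, *morK* is not transcribed.
So MorK is not produced.
Norleucine is present, so FenA is inactive.
With no repressor bound, *yilK* is transcribed.
So YilK is produced and active.
With repressor YilK bound, *zorJ* is not transcribed.

OFF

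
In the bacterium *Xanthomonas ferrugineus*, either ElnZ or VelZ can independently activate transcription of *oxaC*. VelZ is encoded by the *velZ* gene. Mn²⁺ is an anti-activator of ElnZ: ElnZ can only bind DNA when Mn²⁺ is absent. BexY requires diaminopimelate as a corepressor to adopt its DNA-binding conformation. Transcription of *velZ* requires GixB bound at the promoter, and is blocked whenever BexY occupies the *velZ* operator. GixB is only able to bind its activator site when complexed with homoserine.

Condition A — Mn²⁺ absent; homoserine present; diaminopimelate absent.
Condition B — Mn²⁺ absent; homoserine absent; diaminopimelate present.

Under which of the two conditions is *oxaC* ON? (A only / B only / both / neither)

Condition A:
Mn²⁺ is absent, so ElnZ is active.
Homoserine is present, so GixB is active.
Diaminopimelate is absent, so BexY is inactive.
No repressor is bound and GixB is active, so *velZ* is transcribed.
So VelZ is produced and active.
Activator ElnZ is present, so *oxaC* is transcribed.
→ *oxaC* is ON in A.
Condition B:
Mn²⁺ is absent, so ElnZ is active.
Homoserine is absent, so GixB is inactive.
Diaminopimelate is present, so BexY is active.
With repressor BexY bound, *velZ* is not transcribed.
So VelZ is not produced.
Activator ElnZ is present, so *oxaC* is transcribed.
→ *oxaC* is ON in B.

both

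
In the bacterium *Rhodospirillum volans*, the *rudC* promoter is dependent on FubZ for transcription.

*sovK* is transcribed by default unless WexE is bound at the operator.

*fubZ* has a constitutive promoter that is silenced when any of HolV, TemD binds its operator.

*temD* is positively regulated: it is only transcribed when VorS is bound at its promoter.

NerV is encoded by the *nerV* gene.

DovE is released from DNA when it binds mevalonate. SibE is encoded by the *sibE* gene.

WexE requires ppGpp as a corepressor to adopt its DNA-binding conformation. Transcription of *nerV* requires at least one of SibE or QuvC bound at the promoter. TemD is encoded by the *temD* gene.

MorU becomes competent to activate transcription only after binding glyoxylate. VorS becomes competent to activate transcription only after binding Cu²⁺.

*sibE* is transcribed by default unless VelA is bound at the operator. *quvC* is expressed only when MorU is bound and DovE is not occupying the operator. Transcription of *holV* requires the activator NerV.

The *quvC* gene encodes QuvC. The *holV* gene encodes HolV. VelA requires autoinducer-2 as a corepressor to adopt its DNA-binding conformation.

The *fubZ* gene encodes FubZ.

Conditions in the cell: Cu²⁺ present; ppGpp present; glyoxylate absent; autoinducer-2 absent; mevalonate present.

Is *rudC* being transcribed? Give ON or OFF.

OFF

Autoinducer-2 is absent, so VelA is inactive.
With no repressor bound, *sibE* is transcribed.
So SibE is produced and active.
Mevalonate is present, so DovE is inactive.
Glyoxylate is absent, so MorU is inactive.
Required activator MorU is absent, so *quvC* is not transcribed.
So QuvC is not produced.
Activator SibE is present, so *nerV* is transcribed.
So NerV is produced and active.
No repressor is bound and NerV is active, so *holV* is transcribed.
So HolV is produced and active.
Cu²⁺ is present, so VorS is active.
No repressor is bound and VorS is active, so *temD* is transcribed.
So TemD is produced and active.
With repressor HolV bound, *fubZ* is not transcribed.
So FubZ is not produced.
Required activator FubZ is absent, so *rudC* is not transcribed.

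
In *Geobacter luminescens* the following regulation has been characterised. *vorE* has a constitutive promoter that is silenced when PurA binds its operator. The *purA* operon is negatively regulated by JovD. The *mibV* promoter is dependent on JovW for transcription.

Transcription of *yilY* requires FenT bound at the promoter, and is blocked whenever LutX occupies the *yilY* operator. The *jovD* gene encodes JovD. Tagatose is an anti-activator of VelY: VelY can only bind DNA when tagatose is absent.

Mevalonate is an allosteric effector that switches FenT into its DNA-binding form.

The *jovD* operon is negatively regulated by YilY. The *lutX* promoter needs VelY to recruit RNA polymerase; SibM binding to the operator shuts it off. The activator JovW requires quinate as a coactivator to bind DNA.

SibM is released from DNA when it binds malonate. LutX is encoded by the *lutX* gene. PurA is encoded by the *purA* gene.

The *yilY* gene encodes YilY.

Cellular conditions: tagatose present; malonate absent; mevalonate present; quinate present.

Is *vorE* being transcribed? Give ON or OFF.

OFF

Tagatose is present, so VelY is inactive.
Malonate is absent, so SibM is active.
With repressor SibM bound, *lutX* is not transcribed.
So LutX is not produced.
Mevalonate is present, so FenT is active.
No repressor is bound and FenT is active, so *yilY* is transcribed.
So YilY is produced and active.
With repressor YilY bound, *jovD* is not transcribed.
So JovD is not produced.
With no repressor bound, *purA* is transcribed.
So PurA is produced and active.
With repressor PurA bound, *vorE* is not transcribed.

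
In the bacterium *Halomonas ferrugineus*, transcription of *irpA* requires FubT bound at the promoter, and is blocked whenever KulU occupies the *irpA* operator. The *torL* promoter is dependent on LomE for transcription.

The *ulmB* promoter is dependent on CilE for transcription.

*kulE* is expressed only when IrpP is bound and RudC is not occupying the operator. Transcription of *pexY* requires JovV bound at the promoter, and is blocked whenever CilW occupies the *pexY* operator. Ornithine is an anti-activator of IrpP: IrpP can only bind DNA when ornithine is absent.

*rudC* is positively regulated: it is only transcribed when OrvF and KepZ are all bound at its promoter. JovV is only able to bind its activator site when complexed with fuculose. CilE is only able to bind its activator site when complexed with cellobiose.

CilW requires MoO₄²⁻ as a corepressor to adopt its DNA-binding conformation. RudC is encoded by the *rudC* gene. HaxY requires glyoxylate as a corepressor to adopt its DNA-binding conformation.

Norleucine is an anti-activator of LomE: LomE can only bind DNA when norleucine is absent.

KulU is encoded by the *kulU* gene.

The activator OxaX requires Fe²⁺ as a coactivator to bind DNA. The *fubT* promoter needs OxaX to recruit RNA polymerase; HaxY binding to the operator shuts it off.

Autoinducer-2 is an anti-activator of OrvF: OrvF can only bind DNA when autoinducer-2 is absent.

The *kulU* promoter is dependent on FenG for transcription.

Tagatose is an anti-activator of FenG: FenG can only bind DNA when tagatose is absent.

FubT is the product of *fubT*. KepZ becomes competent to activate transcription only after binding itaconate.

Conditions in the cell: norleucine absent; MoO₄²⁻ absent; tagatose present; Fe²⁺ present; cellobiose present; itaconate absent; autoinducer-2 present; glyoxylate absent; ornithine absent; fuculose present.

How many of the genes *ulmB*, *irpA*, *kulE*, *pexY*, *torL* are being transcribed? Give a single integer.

Cellobiose is present, so CilE is active.
No repressor is bound and CilE is active, so *ulmB* is transcribed.
→ *ulmB* is ON.
Fe²⁺ is present, so OxaX is active.
Glyoxylate is absent, so HaxY is inactive.
No repressor is bound and OxaX is active, so *fubT* is transcribed.
So FubT is produced and active.
Tagatose is present, so FenG is inactive.
Required activator FenG is absent, so *kulU* is not transcribed.
So KulU is not produced.
No repressor is bound and FubT is active, so *irpA* is transcribed.
→ *irpA* is ON.
Ornithine is absent, so IrpP is active.
Autoinducer-2 is present, so OrvF is inactive.
Itaconate is absent, so KepZ is inactive.
Required activator OrvF is absent, so *rudC* is not transcribed.
So RudC is not produced.
No repressor is bound and IrpP is active, so *kulE* is transcribed.
→ *kulE* is ON.
MoO₄²⁻ is absent, so CilW is inactive.
Fuculose is present, so JovV is active.
No repressor is bound and JovV is active, so *pexY* is transcribed.
→ *pexY* is ON.
Norleucine is absent, so LomE is active.
No repressor is bound and LomE is active, so *torL* is transcribed.
→ *torL* is ON.
5 of the 5 genes are transcribed.

5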